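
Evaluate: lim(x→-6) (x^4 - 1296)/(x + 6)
This is a standard limit.

Factor or rationalize the expression:
  lim(x→-6) (x^4 - 1296)/(x + 6) = -864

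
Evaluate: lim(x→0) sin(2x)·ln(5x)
This is a 0·∞ indeterminate form.

Rewrite 0·∞ as a quotient (0/0 or ∞/∞ form), then apply L'Hôpital's rule:
  lim(x→0) sin(2x)·ln(5x) = 0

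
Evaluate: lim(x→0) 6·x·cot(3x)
This is a 0·∞ indeterminate form.

Rewrite 0·∞ as a quotient (0/0 or ∞/∞ form), then apply L'Hôpital's rule:
  lim(x→0) 6·x·cot(3x) = 2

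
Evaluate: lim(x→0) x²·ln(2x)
This is a 0·∞ indeterminate form.

Rewrite 0·∞ as a quotient (0/0 or ∞/∞ form), then apply L'Hôpital's rule:
  lim(x→0) x²·ln(2x) = 0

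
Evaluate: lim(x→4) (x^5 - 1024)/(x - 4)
This is a standard limit.

Factor or rationalize the expression:
  lim(x→4) (x^5 - 1024)/(x - 4) = 1280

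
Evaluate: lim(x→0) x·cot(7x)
This is a 0·∞ indeterminate form.

Rewrite 0·∞ as a quotient (0/0 or ∞/∞ form), then apply L'Hôpital's rule:
  lim(x→0) x·cot(7x) = 1/7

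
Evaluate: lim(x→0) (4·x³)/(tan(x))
This is a 0/0 indeterminate form.

Apply L'Hôpital's rule: differentiate numerator and denominator separately.
  f(x) = 4·x^3   ⇒   f'(x) = 12·x^2
  g(x) = tan(x)   ⇒   g'(x) = tan(x)^2 + 1
  lim(x→0) f'(x)/g'(x) = lim(x→0) (12·x^2)/(tan(x)^2 + 1)
  = 0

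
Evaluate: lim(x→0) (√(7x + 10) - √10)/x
This is a standard limit.

Factor or rationalize the expression:
  lim(x→0) (√(7x + 10) - √10)/x = 7·sqrt(10)/20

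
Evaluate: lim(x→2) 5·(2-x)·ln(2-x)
This is a 0·∞ indeterminate form.

Rewrite 0·∞ as a quotient (0/0 or ∞/∞ form), then apply L'Hôpital's rule:
  lim(x→2) 5·(2-x)·ln(2-x) = 0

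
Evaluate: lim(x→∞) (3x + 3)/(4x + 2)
This is an ∞/∞ indeterminate form.

Apply L'Hôpital's rule: differentiate numerator and denominator separately.
  f(x) = 3·x + 3   ⇒   f'(x) = 3
  g(x) = 4·x + 2   ⇒   g'(x) = 4
  lim(x→∞) f'(x)/g'(x) = lim(x→∞) (3)/(4)
  = 3/4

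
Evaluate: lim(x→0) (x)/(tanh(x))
This is a 0/0 indeterminate form.

Apply L'Hôpital's rule: differentiate numerator and denominator separately.
  f(x) = x   ⇒   f'(x) = 1
  g(x) = tanh(x)   ⇒   g'(x) = 1 - tanh(x)^2
  lim(x→0) f'(x)/g'(x) = lim(x→0) (1)/(1 - tanh(x)^2)
  = 1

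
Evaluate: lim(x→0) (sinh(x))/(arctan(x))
This is a 0/0 indeterminate form.

Apply L'Hôpital's rule: differentiate numerator and denominator separately.
  f(x) = sinh(x)   ⇒   f'(x) = cosh(x)
  g(x) = atan(x)   ⇒   g'(x) = 1/(x^2 + 1)
  lim(x→0) f'(x)/g'(x) = lim(x→0) (cosh(x))/(1/(x^2 + 1))
  = 1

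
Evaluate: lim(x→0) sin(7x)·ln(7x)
This is a 0·∞ indeterminate form.

Rewrite 0·∞ as a quotient (0/0 or ∞/∞ form), then apply L'Hôpital's rule:
  lim(x→0) sin(7x)·ln(7x) = 0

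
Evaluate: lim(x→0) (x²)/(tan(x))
This is a 0/0 indeterminate form.

Apply L'Hôpital's rule: differentiate numerator and denominator separately.
  f(x) = x^2   ⇒   f'(x) = 2·x
  g(x) = tan(x)   ⇒   g'(x) = tan(x)^2 + 1
  lim(x→0) f'(x)/g'(x) = lim(x→0) (2·x)/(tan(x)^2 + 1)
  = 0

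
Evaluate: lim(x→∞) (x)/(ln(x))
This is an ∞/∞ indeterminate form.

Apply L'Hôpital's rule: differentiate numerator and denominator separately.
  f(x) = x   ⇒   f'(x) = 1
  g(x) = ln(x)   ⇒   g'(x) = 1/x
  lim(x→∞) f'(x)/g'(x) = lim(x→∞) (1)/(1/x)
  = ∞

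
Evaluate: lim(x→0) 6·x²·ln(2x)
This is a 0·∞ indeterminate form.

Rewrite 0·∞ as a quotient (0/0 or ∞/∞ form), then apply L'Hôpital's rule:
  lim(x→0) 6·x²·ln(2x) = 0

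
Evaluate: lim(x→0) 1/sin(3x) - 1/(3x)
This is an ∞-∞ indeterminate form.

Combine fractions or rationalize to convert ∞-∞ to 0/0 form:
  lim(x→0) 1/sin(3x) - 1/(3x) = 0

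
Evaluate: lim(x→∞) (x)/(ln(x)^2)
This is an ∞/∞ indeterminate form.

Apply L'Hôpital's rule: differentiate numerator and denominator separately.
  f(x) = x   ⇒   f'(x) = 1
  g(x) = ln(x)^2   ⇒   g'(x) = 2·ln(x)/x
  lim(x→∞) f'(x)/g'(x) = lim(x→∞) (1)/(2·ln(x)/x)
  = ∞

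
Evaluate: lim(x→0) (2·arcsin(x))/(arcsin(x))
This is a 0/0 indeterminate form.

Apply L'Hôpital's rule: differentiate numerator and denominator separately.
  f(x) = 2·asin(x)   ⇒   f'(x) = 2/sqrt(1 - x^2)
  g(x) = asin(x)   ⇒   g'(x) = 1/sqrt(1 - x^2)
  lim(x→0) f'(x)/g'(x) = lim(x→0) (2/sqrt(1 - x^2))/(1/sqrt(1 - x^2))
  = 2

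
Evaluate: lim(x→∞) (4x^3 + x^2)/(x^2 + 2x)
This is an ∞/∞ indeterminate form.

Apply L'Hôpital's rule: differentiate numerator and denominator separately.
  f(x) = 4·x^3 + x^2   ⇒   f'(x) = 12·x^2 + 2·x
  g(x) = x^2 + 2·x   ⇒   g'(x) = 2·x + 2
  lim(x→∞) f'(x)/g'(x) = lim(x→∞) (12·x^2 + 2·x)/(2·x + 2)
  = ∞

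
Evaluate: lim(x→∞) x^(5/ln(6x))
This is an exponential indeterminate form.

For exponential indeterminate forms, take the natural log:
  Let L = lim(x→∞) x^(5/ln(6x))
  Then ln(L) = lim(x→∞) [exponent × ln(base)]
  Evaluate using L'Hôpital or standard limits, then exponentiate.
  L = e^(5)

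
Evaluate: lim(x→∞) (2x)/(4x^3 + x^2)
This is an ∞/∞ indeterminate form.

Apply L'Hôpital's rule: differentiate numerator and denominator separately.
  f(x) = 2·x   ⇒   f'(x) = 2
  g(x) = 4·x^3 + x^2   ⇒   g'(x) = 12·x^2 + 2·x
  lim(x→∞) f'(x)/g'(x) = lim(x→∞) (2)/(12·x^2 + 2·x)
  = 0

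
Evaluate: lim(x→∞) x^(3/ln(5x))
This is an exponential indeterminate form.

For exponential indeterminate forms, take the natural log:
  Let L = lim(x→∞) x^(3/ln(5x))
  Then ln(L) = lim(x→∞) [exponent × ln(base)]
  Evaluate using L'Hôpital or standard limits, then exponentiate.
  L = e^(3)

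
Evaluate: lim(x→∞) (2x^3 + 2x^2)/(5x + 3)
This is an ∞/∞ indeterminate form.

Apply L'Hôpital's rule: differentiate numerator and denominator separately.
  f(x) = 2·x^3 + 2·x^2   ⇒   f'(x) = 6·x^2 + 4·x
  g(x) = 5·x + 3   ⇒   g'(x) = 5
  lim(x→∞) f'(x)/g'(x) = lim(x→∞) (6·x^2 + 4·x)/(5)
  = ∞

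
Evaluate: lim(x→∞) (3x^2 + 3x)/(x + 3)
This is an ∞/∞ indeterminate form.

Apply L'Hôpital's rule: differentiate numerator and denominator separately.
  f(x) = 3·x^2 + 3·x   ⇒   f'(x) = 6·x + 3
  g(x) = x + 3   ⇒   g'(x) = 1
  lim(x→∞) f'(x)/g'(x) = lim(x→∞) (6·x + 3)/(1)
  = ∞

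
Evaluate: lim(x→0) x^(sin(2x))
This is an exponential indeterminate form.

For exponential indeterminate forms, take the natural log:
  Let L = lim(x→0) x^(sin(2x))
  Then ln(L) = lim(x→0) [exponent × ln(base)]
  Evaluate using L'Hôpital or standard limits, then exponentiate.
  L = 1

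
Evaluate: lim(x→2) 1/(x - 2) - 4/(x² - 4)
This is an ∞-∞ indeterminate form.

Combine fractions or rationalize to convert ∞-∞ to 0/0 form:
  lim(x→2) 1/(x - 2) - 4/(x² - 4) = 1/4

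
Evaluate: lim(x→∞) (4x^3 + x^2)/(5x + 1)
This is an ∞/∞ indeterminate form.

Apply L'Hôpital's rule: differentiate numerator and denominator separately.
  f(x) = 4·x^3 + x^2   ⇒   f'(x) = 12·x^2 + 2·x
  g(x) = 5·x + 1   ⇒   g'(x) = 5
  lim(x→∞) f'(x)/g'(x) = lim(x→∞) (12·x^2 + 2·x)/(5)
  = ∞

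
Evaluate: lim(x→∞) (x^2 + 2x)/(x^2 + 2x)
This is an ∞/∞ indeterminate form.

Apply L'Hôpital's rule: differentiate numerator and denominator separately.
  f(x) = x^2 + 2·x   ⇒   f'(x) = 2·x + 2
  g(x) = x^2 + 2·x   ⇒   g'(x) = 2·x + 2
  lim(x→∞) f'(x)/g'(x) = lim(x→∞) (2·x + 2)/(2·x + 2)
  = 1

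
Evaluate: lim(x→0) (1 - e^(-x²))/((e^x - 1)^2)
This is a 0/0 indeterminate form.

Apply L'Hôpital's rule: differentiate numerator and denominator separately.
  f(x) = 1 - e^(-x^2)   ⇒   f'(x) = 2·x·e^(-x^2)
  g(x) = (e^(x) - 1)^2   ⇒   g'(x) = 2·(e^(x) - 1)·e^(x)
  lim(x→0) f'(x)/g'(x) = lim(x→0) (2·x·e^(-x^2))/(2·(e^(x) - 1)·e^(x))
  = 1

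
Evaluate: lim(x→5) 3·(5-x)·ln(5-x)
This is a 0·∞ indeterminate form.

Rewrite 0·∞ as a quotient (0/0 or ∞/∞ form), then apply L'Hôpital's rule:
  lim(x→5) 3·(5-x)·ln(5-x) = 0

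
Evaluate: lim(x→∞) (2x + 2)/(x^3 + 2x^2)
This is an ∞/∞ indeterminate form.

Apply L'Hôpital's rule: differentiate numerator and denominator separately.
  f(x) = 2·x + 2   ⇒   f'(x) = 2
  g(x) = x^3 + 2·x^2   ⇒   g'(x) = 3·x^2 + 4·x
  lim(x→∞) f'(x)/g'(x) = lim(x→∞) (2)/(3·x^2 + 4·x)
  = 0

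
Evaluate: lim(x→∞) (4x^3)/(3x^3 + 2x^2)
This is an ∞/∞ indeterminate form.

Apply L'Hôpital's rule: differentiate numerator and denominator separately.
  f(x) = 4·x^3   ⇒   f'(x) = 12·x^2
  g(x) = 3·x^3 + 2·x^2   ⇒   g'(x) = 9·x^2 + 4·x
  lim(x→∞) f'(x)/g'(x) = lim(x→∞) (12·x^2)/(9·x^2 + 4·x)
  = 4/3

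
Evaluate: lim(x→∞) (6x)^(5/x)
This is an exponential indeterminate form.

For exponential indeterminate forms, take the natural log:
  Let L = lim(x→∞) (6x)^(5/x)
  Then ln(L) = lim(x→∞) [exponent × ln(base)]
  Evaluate using L'Hôpital or standard limits, then exponentiate.
  L = 1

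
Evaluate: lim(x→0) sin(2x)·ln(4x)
This is a 0·∞ indeterminate form.

Rewrite 0·∞ as a quotient (0/0 or ∞/∞ form), then apply L'Hôpital's rule:
  lim(x→0) sin(2x)·ln(4x) = 0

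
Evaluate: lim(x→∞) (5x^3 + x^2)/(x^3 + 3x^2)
This is an ∞/∞ indeterminate form.

Apply L'Hôpital's rule: differentiate numerator and denominator separately.
  f(x) = 5·x^3 + x^2   ⇒   f'(x) = 15·x^2 + 2·x
  g(x) = x^3 + 3·x^2   ⇒   g'(x) = 3·x^2 + 6·x
  lim(x→∞) f'(x)/g'(x) = lim(x→∞) (15·x^2 + 2·x)/(3·x^2 + 6·x)
  = 5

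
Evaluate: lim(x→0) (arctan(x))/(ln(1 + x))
This is a 0/0 indeterminate form.

Apply L'Hôpital's rule: differentiate numerator and denominator separately.
  f(x) = atan(x)   ⇒   f'(x) = 1/(x^2 + 1)
  g(x) = ln(x + 1)   ⇒   g'(x) = 1/(x + 1)
  lim(x→0) f'(x)/g'(x) = lim(x→0) (1/(x^2 + 1))/(1/(x + 1))
  = 1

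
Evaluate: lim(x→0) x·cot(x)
This is a 0·∞ indeterminate form.

Rewrite 0·∞ as a quotient (0/0 or ∞/∞ form), then apply L'Hôpital's rule:
  lim(x→0) x·cot(x) = 1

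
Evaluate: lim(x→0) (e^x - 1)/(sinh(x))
This is a 0/0 indeterminate form.

Apply L'Hôpital's rule: differentiate numerator and denominator separately.
  f(x) = e^(x) - 1   ⇒   f'(x) = e^(x)
  g(x) = sinh(x)   ⇒   g'(x) = cosh(x)
  lim(x→0) f'(x)/g'(x) = lim(x→0) (e^(x))/(cosh(x))
  = 1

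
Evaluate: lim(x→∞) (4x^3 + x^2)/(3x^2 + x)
This is an ∞/∞ indeterminate form.

Apply L'Hôpital's rule: differentiate numerator and denominator separately.
  f(x) = 4·x^3 + x^2   ⇒   f'(x) = 12·x^2 + 2·x
  g(x) = 3·x^2 + x   ⇒   g'(x) = 6·x + 1
  lim(x→∞) f'(x)/g'(x) = lim(x→∞) (12·x^2 + 2·x)/(6·x + 1)
  = ∞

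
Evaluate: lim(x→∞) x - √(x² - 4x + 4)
This is an ∞-∞ indeterminate form.

Combine fractions or rationalize to convert ∞-∞ to 0/0 form:
  lim(x→∞) x - √(x² - 4x + 4) = 2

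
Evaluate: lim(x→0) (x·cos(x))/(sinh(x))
This is a 0/0 indeterminate form.

Apply L'Hôpital's rule: differentiate numerator and denominator separately.
  f(x) = x·cos(x)   ⇒   f'(x) = -x·sin(x) + cos(x)
  g(x) = sinh(x)   ⇒   g'(x) = cosh(x)
  lim(x→0) f'(x)/g'(x) = lim(x→0) (-x·sin(x) + cos(x))/(cosh(x))
  = 1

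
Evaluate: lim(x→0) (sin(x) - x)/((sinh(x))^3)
This is a 0/0 indeterminate form.

Apply L'Hôpital's rule: differentiate numerator and denominator separately.
  f(x) = -x + sin(x)   ⇒   f'(x) = cos(x) - 1
  g(x) = sinh(x)^3   ⇒   g'(x) = 3·sinh(x)^2·cosh(x)
  lim(x→0) f'(x)/g'(x) = lim(x→0) (cos(x) - 1)/(3·sinh(x)^2·cosh(x))
  = -1/6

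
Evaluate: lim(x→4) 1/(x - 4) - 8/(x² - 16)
This is an ∞-∞ indeterminate form.

Combine fractions or rationalize to convert ∞-∞ to 0/0 form:
  lim(x→4) 1/(x - 4) - 8/(x² - 16) = 1/8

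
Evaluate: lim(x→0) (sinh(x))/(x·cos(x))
This is a 0/0 indeterminate form.

Apply L'Hôpital's rule: differentiate numerator and denominator separately.
  f(x) = sinh(x)   ⇒   f'(x) = cosh(x)
  g(x) = x·cos(x)   ⇒   g'(x) = -x·sin(x) + cos(x)
  lim(x→0) f'(x)/g'(x) = lim(x→0) (cosh(x))/(-x·sin(x) + cos(x))
  = 1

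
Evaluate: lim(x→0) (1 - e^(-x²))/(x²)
This is a 0/0 indeterminate form.

Apply L'Hôpital's rule: differentiate numerator and denominator separately.
  f(x) = 1 - e^(-x^2)   ⇒   f'(x) = 2·x·e^(-x^2)
  g(x) = x^2   ⇒   g'(x) = 2·x
  lim(x→0) f'(x)/g'(x) = lim(x→0) (2·x·e^(-x^2))/(2·x)
  = 1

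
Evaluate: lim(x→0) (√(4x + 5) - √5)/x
This is a standard limit.

Factor or rationalize the expression:
  lim(x→0) (√(4x + 5) - √5)/x = 2·sqrt(5)/5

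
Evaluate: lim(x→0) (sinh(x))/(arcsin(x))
This is a 0/0 indeterminate form.

Apply L'Hôpital's rule: differentiate numerator and denominator separately.
  f(x) = sinh(x)   ⇒   f'(x) = cosh(x)
  g(x) = asin(x)   ⇒   g'(x) = 1/sqrt(1 - x^2)
  lim(x→0) f'(x)/g'(x) = lim(x→0) (cosh(x))/(1/sqrt(1 - x^2))
  = 1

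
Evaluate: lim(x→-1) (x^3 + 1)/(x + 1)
This is a standard limit.

Factor or rationalize the expression:
  lim(x→-1) (x^3 + 1)/(x + 1) = 3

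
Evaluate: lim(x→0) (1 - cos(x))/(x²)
This is a 0/0 indeterminate form.

Apply L'Hôpital's rule: differentiate numerator and denominator separately.
  f(x) = 1 - cos(x)   ⇒   f'(x) = sin(x)
  g(x) = x^2   ⇒   g'(x) = 2·x
  lim(x→0) f'(x)/g'(x) = lim(x→0) (sin(x))/(2·x)
  = 1/2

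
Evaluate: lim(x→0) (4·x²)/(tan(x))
This is a 0/0 indeterminate form.

Apply L'Hôpital's rule: differentiate numerator and denominator separately.
  f(x) = 4·x^2   ⇒   f'(x) = 8·x
  g(x) = tan(x)   ⇒   g'(x) = tan(x)^2 + 1
  lim(x→0) f'(x)/g'(x) = lim(x→0) (8·x)/(tan(x)^2 + 1)
  = 0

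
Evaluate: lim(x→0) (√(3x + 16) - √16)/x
This is a standard limit.

Factor or rationalize the expression:
  lim(x→0) (√(3x + 16) - √16)/x = 3/8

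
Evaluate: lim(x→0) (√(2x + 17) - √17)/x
This is a standard limit.

Factor or rationalize the expression:
  lim(x→0) (√(2x + 17) - √17)/x = sqrt(17)/17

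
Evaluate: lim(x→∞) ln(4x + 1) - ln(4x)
This is an ∞-∞ indeterminate form.

Combine fractions or rationalize to convert ∞-∞ to 0/0 form:
  lim(x→∞) ln(4x + 1) - ln(4x) = 0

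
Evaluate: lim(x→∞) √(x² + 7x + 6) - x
This is an ∞-∞ indeterminate form.

Combine fractions or rationalize to convert ∞-∞ to 0/0 form:
  lim(x→∞) √(x² + 7x + 6) - x = 7/2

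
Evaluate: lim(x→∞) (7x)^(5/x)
This is an exponential indeterminate form.

For exponential indeterminate forms, take the natural log:
  Let L = lim(x→∞) (7x)^(5/x)
  Then ln(L) = lim(x→∞) [exponent × ln(base)]
  Evaluate using L'Hôpital or standard limits, then exponentiate.
  L = 1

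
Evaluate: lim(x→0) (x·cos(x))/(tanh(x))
This is a 0/0 indeterminate form.

Apply L'Hôpital's rule: differentiate numerator and denominator separately.
  f(x) = x·cos(x)   ⇒   f'(x) = -x·sin(x) + cos(x)
  g(x) = tanh(x)   ⇒   g'(x) = 1 - tanh(x)^2
  lim(x→0) f'(x)/g'(x) = lim(x→0) (-x·sin(x) + cos(x))/(1 - tanh(x)^2)
  = 1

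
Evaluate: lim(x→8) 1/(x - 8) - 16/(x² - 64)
This is an ∞-∞ indeterminate form.

Combine fractions or rationalize to convert ∞-∞ to 0/0 form:
  lim(x→8) 1/(x - 8) - 16/(x² - 64) = 1/16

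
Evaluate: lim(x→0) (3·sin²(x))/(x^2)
This is a 0/0 indeterminate form.

Apply L'Hôpital's rule: differentiate numerator and denominator separately.
  f(x) = 3·sin(x)^2   ⇒   f'(x) = 6·sin(x)·cos(x)
  g(x) = x^2   ⇒   g'(x) = 2·x
  lim(x→0) f'(x)/g'(x) = lim(x→0) (6·sin(x)·cos(x))/(2·x)
  = 3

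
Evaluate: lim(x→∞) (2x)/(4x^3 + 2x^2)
This is an ∞/∞ indeterminate form.

Apply L'Hôpital's rule: differentiate numerator and denominator separately.
  f(x) = 2·x   ⇒   f'(x) = 2
  g(x) = 4·x^3 + 2·x^2   ⇒   g'(x) = 12·x^2 + 4·x
  lim(x→∞) f'(x)/g'(x) = lim(x→∞) (2)/(12·x^2 + 4·x)
  = 0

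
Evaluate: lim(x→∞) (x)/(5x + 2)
This is an ∞/∞ indeterminate form.

Apply L'Hôpital's rule: differentiate numerator and denominator separately.
  f(x) = x   ⇒   f'(x) = 1
  g(x) = 5·x + 2   ⇒   g'(x) = 5
  lim(x→∞) f'(x)/g'(x) = lim(x→∞) (1)/(5)
  = 1/5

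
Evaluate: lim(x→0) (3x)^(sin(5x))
This is an exponential indeterminate form.

For exponential indeterminate forms, take the natural log:
  Let L = lim(x→0) (3x)^(sin(5x))
  Then ln(L) = lim(x→0) [exponent × ln(base)]
  Evaluate using L'Hôpital or standard limits, then exponentiate.
  L = 1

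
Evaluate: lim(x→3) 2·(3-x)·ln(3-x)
This is a 0·∞ indeterminate form.

Rewrite 0·∞ as a quotient (0/0 or ∞/∞ form), then apply L'Hôpital's rule:
  lim(x→3) 2·(3-x)·ln(3-x) = 0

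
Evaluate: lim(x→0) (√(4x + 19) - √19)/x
This is a standard limit.

Factor or rationalize the expression:
  lim(x→0) (√(4x + 19) - √19)/x = 2·sqrt(19)/19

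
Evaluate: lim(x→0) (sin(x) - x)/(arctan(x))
This is a 0/0 indeterminate form.

Apply L'Hôpital's rule: differentiate numerator and denominator separately.
  f(x) = -x + sin(x)   ⇒   f'(x) = cos(x) - 1
  g(x) = atan(x)   ⇒   g'(x) = 1/(x^2 + 1)
  lim(x→0) f'(x)/g'(x) = lim(x→0) (cos(x) - 1)/(1/(x^2 + 1))
  = 0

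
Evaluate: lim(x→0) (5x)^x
This is an exponential indeterminate form.

For exponential indeterminate forms, take the natural log:
  Let L = lim(x→0) (5x)^x
  Then ln(L) = lim(x→0) [exponent × ln(base)]
  Evaluate using L'Hôpital or standard limits, then exponentiate.
  L = 1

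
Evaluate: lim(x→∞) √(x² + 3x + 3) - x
This is an ∞-∞ indeterminate form.

Combine fractions or rationalize to convert ∞-∞ to 0/0 form:
  lim(x→∞) √(x² + 3x + 3) - x = 3/2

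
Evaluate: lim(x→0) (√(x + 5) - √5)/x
This is a standard limit.

Factor or rationalize the expression:
  lim(x→0) (√(x + 5) - √5)/x = sqrt(5)/10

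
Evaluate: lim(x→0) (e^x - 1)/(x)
This is a 0/0 indeterminate form.

Apply L'Hôpital's rule: differentiate numerator and denominator separately.
  f(x) = e^(x) - 1   ⇒   f'(x) = e^(x)
  g(x) = x   ⇒   g'(x) = 1
  lim(x→0) f'(x)/g'(x) = lim(x→0) (e^(x))/(1)
  = 1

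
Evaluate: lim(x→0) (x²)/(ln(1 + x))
This is a 0/0 indeterminate form.

Apply L'Hôpital's rule: differentiate numerator and denominator separately.
  f(x) = x^2   ⇒   f'(x) = 2·x
  g(x) = ln(x + 1)   ⇒   g'(x) = 1/(x + 1)
  lim(x→0) f'(x)/g'(x) = lim(x→0) (2·x)/(1/(x + 1))
  = 0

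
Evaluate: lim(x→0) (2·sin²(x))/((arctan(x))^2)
This is a 0/0 indeterminate form.

Apply L'Hôpital's rule: differentiate numerator and denominator separately.
  f(x) = 2·sin(x)^2   ⇒   f'(x) = 4·sin(x)·cos(x)
  g(x) = atan(x)^2   ⇒   g'(x) = 2·atan(x)/(x^2 + 1)
  lim(x→0) f'(x)/g'(x) = lim(x→0) (4·sin(x)·cos(x))/(2·atan(x)/(x^2 + 1))
  = 2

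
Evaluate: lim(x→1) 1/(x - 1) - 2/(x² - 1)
This is an ∞-∞ indeterminate form.

Combine fractions or rationalize to convert ∞-∞ to 0/0 form:
  lim(x→1) 1/(x - 1) - 2/(x² - 1) = 1/2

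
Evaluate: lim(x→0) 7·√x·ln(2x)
This is a 0·∞ indeterminate form.

Rewrite 0·∞ as a quotient (0/0 or ∞/∞ form), then apply L'Hôpital's rule:
  lim(x→0) 7·√x·ln(2x) = 0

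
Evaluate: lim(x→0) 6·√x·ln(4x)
This is a 0·∞ indeterminate form.

Rewrite 0·∞ as a quotient (0/0 or ∞/∞ form), then apply L'Hôpital's rule:
  lim(x→0) 6·√x·ln(4x) = 0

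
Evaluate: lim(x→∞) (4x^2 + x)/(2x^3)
This is an ∞/∞ indeterminate form.

Apply L'Hôpital's rule: differentiate numerator and denominator separately.
  f(x) = 4·x^2 + x   ⇒   f'(x) = 8·x + 1
  g(x) = 2·x^3   ⇒   g'(x) = 6·x^2
  lim(x→∞) f'(x)/g'(x) = lim(x→∞) (8·x + 1)/(6·x^2)
  = 0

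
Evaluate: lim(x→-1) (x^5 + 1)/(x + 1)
This is a standard limit.

Factor or rationalize the expression:
  lim(x→-1) (x^5 + 1)/(x + 1) = 5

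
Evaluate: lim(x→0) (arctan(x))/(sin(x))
This is a 0/0 indeterminate form.

Apply L'Hôpital's rule: differentiate numerator and denominator separately.
  f(x) = atan(x)   ⇒   f'(x) = 1/(x^2 + 1)
  g(x) = sin(x)   ⇒   g'(x) = cos(x)
  lim(x→0) f'(x)/g'(x) = lim(x→0) (1/(x^2 + 1))/(cos(x))
  = 1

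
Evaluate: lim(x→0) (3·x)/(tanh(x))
This is a 0/0 indeterminate form.

Apply L'Hôpital's rule: differentiate numerator and denominator separately.
  f(x) = 3·x   ⇒   f'(x) = 3
  g(x) = tanh(x)   ⇒   g'(x) = 1 - tanh(x)^2
  lim(x→0) f'(x)/g'(x) = lim(x→0) (3)/(1 - tanh(x)^2)
  = 3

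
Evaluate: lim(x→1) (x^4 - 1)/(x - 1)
This is a standard limit.

Factor or rationalize the expression:
  lim(x→1) (x^4 - 1)/(x - 1) = 4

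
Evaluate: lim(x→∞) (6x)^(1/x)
This is an exponential indeterminate form.

For exponential indeterminate forms, take the natural log:
  Let L = lim(x→∞) (6x)^(1/x)
  Then ln(L) = lim(x→∞) [exponent × ln(base)]
  Evaluate using L'Hôpital or standard limits, then exponentiate.
  L = 1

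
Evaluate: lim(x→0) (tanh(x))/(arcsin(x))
This is a 0/0 indeterminate form.

Apply L'Hôpital's rule: differentiate numerator and denominator separately.
  f(x) = tanh(x)   ⇒   f'(x) = 1 - tanh(x)^2
  g(x) = asin(x)   ⇒   g'(x) = 1/sqrt(1 - x^2)
  lim(x→0) f'(x)/g'(x) = lim(x→0) (1 - tanh(x)^2)/(1/sqrt(1 - x^2))
  = 1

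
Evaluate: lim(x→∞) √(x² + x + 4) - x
This is an ∞-∞ indeterminate form.

Combine fractions or rationalize to convert ∞-∞ to 0/0 form:
  lim(x→∞) √(x² + x + 4) - x = 1/2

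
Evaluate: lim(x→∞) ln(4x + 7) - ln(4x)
This is an ∞-∞ indeterminate form.

Combine fractions or rationalize to convert ∞-∞ to 0/0 form:
  lim(x→∞) ln(4x + 7) - ln(4x) = 0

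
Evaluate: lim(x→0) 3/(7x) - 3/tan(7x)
This is an ∞-∞ indeterminate form.

Combine fractions or rationalize to convert ∞-∞ to 0/0 form:
  lim(x→0) 3/(7x) - 3/tan(7x) = 0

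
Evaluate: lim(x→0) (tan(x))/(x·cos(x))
This is a 0/0 indeterminate form.

Apply L'Hôpital's rule: differentiate numerator and denominator separately.
  f(x) = tan(x)   ⇒   f'(x) = tan(x)^2 + 1
  g(x) = x·cos(x)   ⇒   g'(x) = -x·sin(x) + cos(x)
  lim(x→0) f'(x)/g'(x) = lim(x→0) (tan(x)^2 + 1)/(-x·sin(x) + cos(x))
  = 1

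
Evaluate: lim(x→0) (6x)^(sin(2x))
This is an exponential indeterminate form.

For exponential indeterminate forms, take the natural log:
  Let L = lim(x→0) (6x)^(sin(2x))
  Then ln(L) = lim(x→0) [exponent × ln(base)]
  Evaluate using L'Hôpital or standard limits, then exponentiate.
  L = 1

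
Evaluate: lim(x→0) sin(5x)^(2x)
This is an exponential indeterminate form.

For exponential indeterminate forms, take the natural log:
  Let L = lim(x→0) sin(5x)^(2x)
  Then ln(L) = lim(x→0) [exponent × ln(base)]
  Evaluate using L'Hôpital or standard limits, then exponentiate.
  L = 1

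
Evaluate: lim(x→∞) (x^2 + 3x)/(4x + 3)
This is an ∞/∞ indeterminate form.

Apply L'Hôpital's rule: differentiate numerator and denominator separately.
  f(x) = x^2 + 3·x   ⇒   f'(x) = 2·x + 3
  g(x) = 4·x + 3   ⇒   g'(x) = 4
  lim(x→∞) f'(x)/g'(x) = lim(x→∞) (2·x + 3)/(4)
  = ∞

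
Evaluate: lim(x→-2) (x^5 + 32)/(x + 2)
This is a standard limit.

Factor or rationalize the expression:
  lim(x→-2) (x^5 + 32)/(x + 2) = 80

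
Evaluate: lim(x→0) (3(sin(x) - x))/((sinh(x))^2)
This is a 0/0 indeterminate form.

Apply L'Hôpital's rule: differentiate numerator and denominator separately.
  f(x) = -3·x + 3·sin(x)   ⇒   f'(x) = 3·cos(x) - 3
  g(x) = sinh(x)^2   ⇒   g'(x) = 2·sinh(x)·cosh(x)
  lim(x→0) f'(x)/g'(x) = lim(x→0) (3·cos(x) - 3)/(2·sinh(x)·cosh(x))
  = 0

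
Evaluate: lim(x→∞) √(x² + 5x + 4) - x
This is an ∞-∞ indeterminate form.

Combine fractions or rationalize to convert ∞-∞ to 0/0 form:
  lim(x→∞) √(x² + 5x + 4) - x = 5/2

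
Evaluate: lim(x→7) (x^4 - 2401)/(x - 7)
This is a standard limit.

Factor or rationalize the expression:
  lim(x→7) (x^4 - 2401)/(x - 7) = 1372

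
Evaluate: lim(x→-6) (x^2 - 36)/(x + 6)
This is a standard limit.

Factor or rationalize the expression:
  lim(x→-6) (x^2 - 36)/(x + 6) = -12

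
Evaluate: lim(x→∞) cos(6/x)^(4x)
This is an exponential indeterminate form.

For exponential indeterminate forms, take the natural log:
  Let L = lim(x→∞) cos(6/x)^(4x)
  Then ln(L) = lim(x→∞) [exponent × ln(base)]
  Evaluate using L'Hôpital or standard limits, then exponentiate.
  L = 1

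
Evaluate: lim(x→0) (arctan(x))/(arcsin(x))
This is a 0/0 indeterminate form.

Apply L'Hôpital's rule: differentiate numerator and denominator separately.
  f(x) = atan(x)   ⇒   f'(x) = 1/(x^2 + 1)
  g(x) = asin(x)   ⇒   g'(x) = 1/sqrt(1 - x^2)
  lim(x→0) f'(x)/g'(x) = lim(x→0) (1/(x^2 + 1))/(1/sqrt(1 - x^2))
  = 1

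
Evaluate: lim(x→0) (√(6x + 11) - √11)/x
This is a standard limit.

Factor or rationalize the expression:
  lim(x→0) (√(6x + 11) - √11)/x = 3·sqrt(11)/11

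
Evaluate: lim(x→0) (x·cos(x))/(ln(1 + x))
This is a 0/0 indeterminate form.

Apply L'Hôpital's rule: differentiate numerator and denominator separately.
  f(x) = x·cos(x)   ⇒   f'(x) = -x·sin(x) + cos(x)
  g(x) = ln(x + 1)   ⇒   g'(x) = 1/(x + 1)
  lim(x→0) f'(x)/g'(x) = lim(x→0) (-x·sin(x) + cos(x))/(1/(x + 1))
  = 1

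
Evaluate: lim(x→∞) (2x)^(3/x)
This is an exponential indeterminate form.

For exponential indeterminate forms, take the natural log:
  Let L = lim(x→∞) (2x)^(3/x)
  Then ln(L) = lim(x→∞) [exponent × ln(base)]
  Evaluate using L'Hôpital or standard limits, then exponentiate.
  L = 1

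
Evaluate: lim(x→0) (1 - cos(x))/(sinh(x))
This is a 0/0 indeterminate form.

Apply L'Hôpital's rule: differentiate numerator and denominator separately.
  f(x) = 1 - cos(x)   ⇒   f'(x) = sin(x)
  g(x) = sinh(x)   ⇒   g'(x) = cosh(x)
  lim(x→0) f'(x)/g'(x) = lim(x→0) (sin(x))/(cosh(x))
  = 0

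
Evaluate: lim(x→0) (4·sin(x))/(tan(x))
This is a 0/0 indeterminate form.

Apply L'Hôpital's rule: differentiate numerator and denominator separately.
  f(x) = 4·sin(x)   ⇒   f'(x) = 4·cos(x)
  g(x) = tan(x)   ⇒   g'(x) = tan(x)^2 + 1
  lim(x→0) f'(x)/g'(x) = lim(x→0) (4·cos(x))/(tan(x)^2 + 1)
  = 4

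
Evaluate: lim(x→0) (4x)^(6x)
This is an exponential indeterminate form.

For exponential indeterminate forms, take the natural log:
  Let L = lim(x→0) (4x)^(6x)
  Then ln(L) = lim(x→0) [exponent × ln(base)]
  Evaluate using L'Hôpital or standard limits, then exponentiate.
  L = 1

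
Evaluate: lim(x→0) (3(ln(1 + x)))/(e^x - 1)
This is a 0/0 indeterminate form.

Apply L'Hôpital's rule: differentiate numerator and denominator separately.
  f(x) = 3·ln(x + 1)   ⇒   f'(x) = 3/(x + 1)
  g(x) = e^(x) - 1   ⇒   g'(x) = e^(x)
  lim(x→0) f'(x)/g'(x) = lim(x→0) (3/(x + 1))/(e^(x))
  = 3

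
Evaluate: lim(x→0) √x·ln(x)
This is a 0·∞ indeterminate form.

Rewrite 0·∞ as a quotient (0/0 or ∞/∞ form), then apply L'Hôpital's rule:
  lim(x→0) √x·ln(x) = 0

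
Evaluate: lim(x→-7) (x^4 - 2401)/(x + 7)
This is a standard limit.

Factor or rationalize the expression:
  lim(x→-7) (x^4 - 2401)/(x + 7) = -1372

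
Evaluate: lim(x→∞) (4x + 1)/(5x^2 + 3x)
This is an ∞/∞ indeterminate form.

Apply L'Hôpital's rule: differentiate numerator and denominator separately.
  f(x) = 4·x + 1   ⇒   f'(x) = 4
  g(x) = 5·x^2 + 3·x   ⇒   g'(x) = 10·x + 3
  lim(x→∞) f'(x)/g'(x) = lim(x→∞) (4)/(10·x + 3)
  = 0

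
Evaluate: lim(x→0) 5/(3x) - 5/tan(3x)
This is an ∞-∞ indeterminate form.

Combine fractions or rationalize to convert ∞-∞ to 0/0 form:
  lim(x→0) 5/(3x) - 5/tan(3x) = 0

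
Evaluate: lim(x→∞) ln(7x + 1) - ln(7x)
This is an ∞-∞ indeterminate form.

Combine fractions or rationalize to convert ∞-∞ to 0/0 form:
  lim(x→∞) ln(7x + 1) - ln(7x) = 0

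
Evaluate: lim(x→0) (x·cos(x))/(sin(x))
This is a 0/0 indeterminate form.

Apply L'Hôpital's rule: differentiate numerator and denominator separately.
  f(x) = x·cos(x)   ⇒   f'(x) = -x·sin(x) + cos(x)
  g(x) = sin(x)   ⇒   g'(x) = cos(x)
  lim(x→0) f'(x)/g'(x) = lim(x→0) (-x·sin(x) + cos(x))/(cos(x))
  = 1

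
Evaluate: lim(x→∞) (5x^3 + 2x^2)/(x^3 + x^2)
This is an ∞/∞ indeterminate form.

Apply L'Hôpital's rule: differentiate numerator and denominator separately.
  f(x) = 5·x^3 + 2·x^2   ⇒   f'(x) = 15·x^2 + 4·x
  g(x) = x^3 + x^2   ⇒   g'(x) = 3·x^2 + 2·x
  lim(x→∞) f'(x)/g'(x) = lim(x→∞) (15·x^2 + 4·x)/(3·x^2 + 2·x)
  = 5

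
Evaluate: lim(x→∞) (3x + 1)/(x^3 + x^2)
This is an ∞/∞ indeterminate form.

Apply L'Hôpital's rule: differentiate numerator and denominator separately.
  f(x) = 3·x + 1   ⇒   f'(x) = 3
  g(x) = x^3 + x^2   ⇒   g'(x) = 3·x^2 + 2·x
  lim(x→∞) f'(x)/g'(x) = lim(x→∞) (3)/(3·x^2 + 2·x)
  = 0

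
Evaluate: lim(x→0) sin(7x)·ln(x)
This is a 0·∞ indeterminate form.

Rewrite 0·∞ as a quotient (0/0 or ∞/∞ form), then apply L'Hôpital's rule:
  lim(x→0) sin(7x)·ln(x) = 0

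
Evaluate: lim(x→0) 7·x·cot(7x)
This is a 0·∞ indeterminate form.

Rewrite 0·∞ as a quotient (0/0 or ∞/∞ form), then apply L'Hôpital's rule:
  lim(x→0) 7·x·cot(7x) = 1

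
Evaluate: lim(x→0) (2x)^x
This is an exponential indeterminate form.

For exponential indeterminate forms, take the natural log:
  Let L = lim(x→0) (2x)^x
  Then ln(L) = lim(x→0) [exponent × ln(base)]
  Evaluate using L'Hôpital or standard limits, then exponentiate.
  L = 1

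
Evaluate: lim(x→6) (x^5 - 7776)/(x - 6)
This is a standard limit.

Factor or rationalize the expression:
  lim(x→6) (x^5 - 7776)/(x - 6) = 6480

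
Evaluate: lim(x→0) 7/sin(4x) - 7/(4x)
This is an ∞-∞ indeterminate form.

Combine fractions or rationalize to convert ∞-∞ to 0/0 form:
  lim(x→0) 7/sin(4x) - 7/(4x) = 0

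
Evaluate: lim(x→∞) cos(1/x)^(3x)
This is an exponential indeterminate form.

For exponential indeterminate forms, take the natural log:
  Let L = lim(x→∞) cos(1/x)^(3x)
  Then ln(L) = lim(x→∞) [exponent × ln(base)]
  Evaluate using L'Hôpital or standard limits, then exponentiate.
  L = 1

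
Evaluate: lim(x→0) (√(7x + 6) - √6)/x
This is a standard limit.

Factor or rationalize the expression:
  lim(x→0) (√(7x + 6) - √6)/x = 7·sqrt(6)/12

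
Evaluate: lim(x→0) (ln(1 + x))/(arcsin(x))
This is a 0/0 indeterminate form.

Apply L'Hôpital's rule: differentiate numerator and denominator separately.
  f(x) = ln(x + 1)   ⇒   f'(x) = 1/(x + 1)
  g(x) = asin(x)   ⇒   g'(x) = 1/sqrt(1 - x^2)
  lim(x→0) f'(x)/g'(x) = lim(x→0) (1/(x + 1))/(1/sqrt(1 - x^2))
  = 1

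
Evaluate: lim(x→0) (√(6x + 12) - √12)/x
This is a standard limit.

Factor or rationalize the expression:
  lim(x→0) (√(6x + 12) - √12)/x = sqrt(3)/2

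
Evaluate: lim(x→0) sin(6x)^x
This is an exponential indeterminate form.

For exponential indeterminate forms, take the natural log:
  Let L = lim(x→0) sin(6x)^x
  Then ln(L) = lim(x→0) [exponent × ln(base)]
  Evaluate using L'Hôpital or standard limits, then exponentiate.
  L = 1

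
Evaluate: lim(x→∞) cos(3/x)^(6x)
This is an exponential indeterminate form.

For exponential indeterminate forms, take the natural log:
  Let L = lim(x→∞) cos(3/x)^(6x)
  Then ln(L) = lim(x→∞) [exponent × ln(base)]
  Evaluate using L'Hôpital or standard limits, then exponentiate.
  L = 1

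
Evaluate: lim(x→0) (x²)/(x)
This is a 0/0 indeterminate form.

Apply L'Hôpital's rule: differentiate numerator and denominator separately.
  f(x) = x^2   ⇒   f'(x) = 2·x
  g(x) = x   ⇒   g'(x) = 1
  lim(x→0) f'(x)/g'(x) = lim(x→0) (2·x)/(1)
  = 0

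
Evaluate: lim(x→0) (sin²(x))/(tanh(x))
This is a 0/0 indeterminate form.

Apply L'Hôpital's rule: differentiate numerator and denominator separately.
  f(x) = sin(x)^2   ⇒   f'(x) = 2·sin(x)·cos(x)
  g(x) = tanh(x)   ⇒   g'(x) = 1 - tanh(x)^2
  lim(x→0) f'(x)/g'(x) = lim(x→0) (2·sin(x)·cos(x))/(1 - tanh(x)^2)
  = 0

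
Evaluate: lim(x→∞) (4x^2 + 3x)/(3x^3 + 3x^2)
This is an ∞/∞ indeterminate form.

Apply L'Hôpital's rule: differentiate numerator and denominator separately.
  f(x) = 4·x^2 + 3·x   ⇒   f'(x) = 8·x + 3
  g(x) = 3·x^3 + 3·x^2   ⇒   g'(x) = 9·x^2 + 6·x
  lim(x→∞) f'(x)/g'(x) = lim(x→∞) (8·x + 3)/(9·x^2 + 6·x)
  = 0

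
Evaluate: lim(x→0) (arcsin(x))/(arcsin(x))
This is a 0/0 indeterminate form.

Apply L'Hôpital's rule: differentiate numerator and denominator separately.
  f(x) = asin(x)   ⇒   f'(x) = 1/sqrt(1 - x^2)
  g(x) = asin(x)   ⇒   g'(x) = 1/sqrt(1 - x^2)
  lim(x→0) f'(x)/g'(x) = lim(x→0) (1/sqrt(1 - x^2))/(1/sqrt(1 - x^2))
  = 1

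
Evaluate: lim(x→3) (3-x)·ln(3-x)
This is a 0·∞ indeterminate form.

Rewrite 0·∞ as a quotient (0/0 or ∞/∞ form), then apply L'Hôpital's rule:
  lim(x→3) (3-x)·ln(3-x) = 0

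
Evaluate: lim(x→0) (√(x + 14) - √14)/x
This is a standard limit.

Factor or rationalize the expression:
  lim(x→0) (√(x + 14) - √14)/x = sqrt(14)/28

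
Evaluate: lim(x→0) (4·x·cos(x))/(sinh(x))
This is a 0/0 indeterminate form.

Apply L'Hôpital's rule: differentiate numerator and denominator separately.
  f(x) = 4·x·cos(x)   ⇒   f'(x) = -4·x·sin(x) + 4·cos(x)
  g(x) = sinh(x)   ⇒   g'(x) = cosh(x)
  lim(x→0) f'(x)/g'(x) = lim(x→0) (-4·x·sin(x) + 4·cos(x))/(cosh(x))
  = 4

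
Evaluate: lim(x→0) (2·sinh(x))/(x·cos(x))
This is a 0/0 indeterminate form.

Apply L'Hôpital's rule: differentiate numerator and denominator separately.
  f(x) = 2·sinh(x)   ⇒   f'(x) = 2·cosh(x)
  g(x) = x·cos(x)   ⇒   g'(x) = -x·sin(x) + cos(x)
  lim(x→0) f'(x)/g'(x) = lim(x→0) (2·cosh(x))/(-x·sin(x) + cos(x))
  = 2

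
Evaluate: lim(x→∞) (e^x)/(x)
This is an ∞/∞ indeterminate form.

Apply L'Hôpital's rule: differentiate numerator and denominator separately.
  f(x) = e^(x)   ⇒   f'(x) = e^(x)
  g(x) = x   ⇒   g'(x) = 1
  lim(x→∞) f'(x)/g'(x) = lim(x→∞) (e^(x))/(1)
  = ∞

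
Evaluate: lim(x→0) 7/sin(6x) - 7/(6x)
This is an ∞-∞ indeterminate form.

Combine fractions or rationalize to convert ∞-∞ to 0/0 form:
  lim(x→0) 7/sin(6x) - 7/(6x) = 0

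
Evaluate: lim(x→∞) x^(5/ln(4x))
This is an exponential indeterminate form.

For exponential indeterminate forms, take the natural log:
  Let L = lim(x→∞) x^(5/ln(4x))
  Then ln(L) = lim(x→∞) [exponent × ln(base)]
  Evaluate using L'Hôpital or standard limits, then exponentiate.
  L = e^(5)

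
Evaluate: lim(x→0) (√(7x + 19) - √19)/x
This is a standard limit.

Factor or rationalize the expression:
  lim(x→0) (√(7x + 19) - √19)/x = 7·sqrt(19)/38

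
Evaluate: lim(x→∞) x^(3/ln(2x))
This is an exponential indeterminate form.

For exponential indeterminate forms, take the natural log:
  Let L = lim(x→∞) x^(3/ln(2x))
  Then ln(L) = lim(x→∞) [exponent × ln(base)]
  Evaluate using L'Hôpital or standard limits, then exponentiate.
  L = e^(3)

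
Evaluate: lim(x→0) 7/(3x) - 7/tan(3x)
This is an ∞-∞ indeterminate form.

Combine fractions or rationalize to convert ∞-∞ to 0/0 form:
  lim(x→0) 7/(3x) - 7/tan(3x) = 0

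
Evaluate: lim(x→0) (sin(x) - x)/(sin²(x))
This is a 0/0 indeterminate form.

Apply L'Hôpital's rule: differentiate numerator and denominator separately.
  f(x) = -x + sin(x)   ⇒   f'(x) = cos(x) - 1
  g(x) = sin(x)^2   ⇒   g'(x) = 2·sin(x)·cos(x)
  lim(x→0) f'(x)/g'(x) = lim(x→0) (cos(x) - 1)/(2·sin(x)·cos(x))
  = 0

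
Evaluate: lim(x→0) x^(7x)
This is an exponential indeterminate form.

For exponential indeterminate forms, take the natural log:
  Let L = lim(x→0) x^(7x)
  Then ln(L) = lim(x→0) [exponent × ln(base)]
  Evaluate using L'Hôpital or standard limits, then exponentiate.
  L = 1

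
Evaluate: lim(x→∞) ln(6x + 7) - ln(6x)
This is an ∞-∞ indeterminate form.

Combine fractions or rationalize to convert ∞-∞ to 0/0 form:
  lim(x→∞) ln(6x + 7) - ln(6x) = 0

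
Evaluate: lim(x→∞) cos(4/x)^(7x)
This is an exponential indeterminate form.

For exponential indeterminate forms, take the natural log:
  Let L = lim(x→∞) cos(4/x)^(7x)
  Then ln(L) = lim(x→∞) [exponent × ln(base)]
  Evaluate using L'Hôpital or standard limits, then exponentiate.
  L = 1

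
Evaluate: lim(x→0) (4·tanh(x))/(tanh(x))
This is a 0/0 indeterminate form.

Apply L'Hôpital's rule: differentiate numerator and denominator separately.
  f(x) = 4·tanh(x)   ⇒   f'(x) = 4 - 4·tanh(x)^2
  g(x) = tanh(x)   ⇒   g'(x) = 1 - tanh(x)^2
  lim(x→0) f'(x)/g'(x) = lim(x→0) (4 - 4·tanh(x)^2)/(1 - tanh(x)^2)
  = 4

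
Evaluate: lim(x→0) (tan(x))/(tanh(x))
This is a 0/0 indeterminate form.

Apply L'Hôpital's rule: differentiate numerator and denominator separately.
  f(x) = tan(x)   ⇒   f'(x) = tan(x)^2 + 1
  g(x) = tanh(x)   ⇒   g'(x) = 1 - tanh(x)^2
  lim(x→0) f'(x)/g'(x) = lim(x→0) (tan(x)^2 + 1)/(1 - tanh(x)^2)
  = 1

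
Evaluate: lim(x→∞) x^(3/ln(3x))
This is an exponential indeterminate form.

For exponential indeterminate forms, take the natural log:
  Let L = lim(x→∞) x^(3/ln(3x))
  Then ln(L) = lim(x→∞) [exponent × ln(base)]
  Evaluate using L'Hôpital or standard limits, then exponentiate.
  L = e^(3)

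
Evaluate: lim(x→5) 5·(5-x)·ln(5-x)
This is a 0·∞ indeterminate form.

Rewrite 0·∞ as a quotient (0/0 or ∞/∞ form), then apply L'Hôpital's rule:
  lim(x→5) 5·(5-x)·ln(5-x) = 0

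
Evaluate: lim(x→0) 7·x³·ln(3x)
This is a 0·∞ indeterminate form.

Rewrite 0·∞ as a quotient (0/0 or ∞/∞ form), then apply L'Hôpital's rule:
  lim(x→0) 7·x³·ln(3x) = 0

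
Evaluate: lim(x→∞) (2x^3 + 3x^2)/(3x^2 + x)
This is an ∞/∞ indeterminate form.

Apply L'Hôpital's rule: differentiate numerator and denominator separately.
  f(x) = 2·x^3 + 3·x^2   ⇒   f'(x) = 6·x^2 + 6·x
  g(x) = 3·x^2 + x   ⇒   g'(x) = 6·x + 1
  lim(x→∞) f'(x)/g'(x) = lim(x→∞) (6·x^2 + 6·x)/(6·x + 1)
  = ∞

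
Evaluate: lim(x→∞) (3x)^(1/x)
This is an exponential indeterminate form.

For exponential indeterminate forms, take the natural log:
  Let L = lim(x→∞) (3x)^(1/x)
  Then ln(L) = lim(x→∞) [exponent × ln(base)]
  Evaluate using L'Hôpital or standard limits, then exponentiate.
  L = 1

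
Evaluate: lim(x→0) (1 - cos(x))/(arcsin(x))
This is a 0/0 indeterminate form.

Apply L'Hôpital's rule: differentiate numerator and denominator separately.
  f(x) = 1 - cos(x)   ⇒   f'(x) = sin(x)
  g(x) = asin(x)   ⇒   g'(x) = 1/sqrt(1 - x^2)
  lim(x→0) f'(x)/g'(x) = lim(x→0) (sin(x))/(1/sqrt(1 - x^2))
  = 0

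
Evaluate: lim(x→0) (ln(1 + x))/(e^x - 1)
This is a 0/0 indeterminate form.

Apply L'Hôpital's rule: differentiate numerator and denominator separately.
  f(x) = ln(x + 1)   ⇒   f'(x) = 1/(x + 1)
  g(x) = e^(x) - 1   ⇒   g'(x) = e^(x)
  lim(x→0) f'(x)/g'(x) = lim(x→0) (1/(x + 1))/(e^(x))
  = 1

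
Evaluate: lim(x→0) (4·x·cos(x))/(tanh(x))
This is a 0/0 indeterminate form.

Apply L'Hôpital's rule: differentiate numerator and denominator separately.
  f(x) = 4·x·cos(x)   ⇒   f'(x) = -4·x·sin(x) + 4·cos(x)
  g(x) = tanh(x)   ⇒   g'(x) = 1 - tanh(x)^2
  lim(x→0) f'(x)/g'(x) = lim(x→0) (-4·x·sin(x) + 4·cos(x))/(1 - tanh(x)^2)
  = 4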